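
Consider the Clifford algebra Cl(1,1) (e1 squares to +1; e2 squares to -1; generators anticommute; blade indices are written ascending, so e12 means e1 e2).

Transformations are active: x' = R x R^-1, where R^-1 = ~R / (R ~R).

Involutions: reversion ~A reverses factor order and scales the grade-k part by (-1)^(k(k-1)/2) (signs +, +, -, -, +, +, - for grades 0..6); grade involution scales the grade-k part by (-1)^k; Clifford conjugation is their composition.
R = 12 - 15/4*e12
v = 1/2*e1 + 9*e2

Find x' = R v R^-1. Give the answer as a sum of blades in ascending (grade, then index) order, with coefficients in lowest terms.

~R = 12 + 15/4*e12, and R ~R = 2079/16, so R^-1 = ~R / (2079/16).
R v = 159/4*e1 + 879/8*e2
Answer: 3161/462*e1 + 2609/231*e2


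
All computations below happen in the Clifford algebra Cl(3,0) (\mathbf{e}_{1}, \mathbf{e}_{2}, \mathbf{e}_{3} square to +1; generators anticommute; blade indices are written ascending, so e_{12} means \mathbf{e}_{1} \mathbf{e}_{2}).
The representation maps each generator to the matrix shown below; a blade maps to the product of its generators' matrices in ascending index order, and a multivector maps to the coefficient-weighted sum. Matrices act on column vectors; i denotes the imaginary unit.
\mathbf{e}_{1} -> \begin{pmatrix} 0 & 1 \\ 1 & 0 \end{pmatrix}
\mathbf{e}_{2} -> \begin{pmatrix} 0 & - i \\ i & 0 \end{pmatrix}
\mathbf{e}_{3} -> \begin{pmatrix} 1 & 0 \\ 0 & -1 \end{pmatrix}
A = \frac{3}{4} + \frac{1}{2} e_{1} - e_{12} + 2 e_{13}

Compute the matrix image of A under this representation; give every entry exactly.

Bivector images (products of the table entries): rho(e_{12}) = rho(\mathbf{e}_{1})rho(\mathbf{e}_{2}) = \begin{pmatrix} i & 0 \\ 0 & - i \end{pmatrix}; rho(e_{13}) = rho(\mathbf{e}_{1})rho(\mathbf{e}_{3}) = \begin{pmatrix} 0 & -1 \\ 1 & 0 \end{pmatrix}.
M = (\frac{3}{4})*1 + (\frac{1}{2})*rho(e_{1}) + (-1)*rho(e_{12}) + (2)*rho(e_{13}), summed entrywise (1 is the identity matrix):
Answer: \begin{pmatrix} \frac{3}{4} - i & - \frac{3}{2} \\ \frac{5}{2} & \frac{3}{4} + i \end{pmatrix}


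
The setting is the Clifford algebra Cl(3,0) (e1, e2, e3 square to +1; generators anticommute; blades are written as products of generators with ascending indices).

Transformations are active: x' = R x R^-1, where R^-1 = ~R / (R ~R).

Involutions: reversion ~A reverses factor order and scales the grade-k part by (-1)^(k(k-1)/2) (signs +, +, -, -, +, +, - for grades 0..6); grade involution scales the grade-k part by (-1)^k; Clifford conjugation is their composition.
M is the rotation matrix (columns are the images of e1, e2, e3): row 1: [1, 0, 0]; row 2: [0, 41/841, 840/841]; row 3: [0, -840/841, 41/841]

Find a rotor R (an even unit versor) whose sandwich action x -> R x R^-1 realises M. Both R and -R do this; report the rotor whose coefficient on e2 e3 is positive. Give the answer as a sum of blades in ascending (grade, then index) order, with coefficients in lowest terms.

Method: write R = a + b12*e1 e2 + b13*e1 e3 + b23*e2 e3 with a^2 + b12^2 + b13^2 + b23^2 = 1 (so R^-1 = ~R). Expanding the columns R e_j ~R gives tr M = 4a^2 - 1 and, from the antisymmetric part, M21 - M12 = -4a*b12, M13 - M31 = 4a*b13, M32 - M23 = -4a*b23.
Here tr M = 923/841, so a^2 = (1 + tr M)/4 = 441/841 and a = ±21/29. Taking a = 21/29: M21 - M12 = 0, M13 - M31 = 0, M32 - M23 = -1680/841, giving b12 = 0, b13 = 0, b23 = 20/29, i.e. R = 21/29 + 20/29*e2 e3.
Its e2 e3 coefficient is already positive.
Answer: 21/29 + 20/29*e2 e3. Key observation: the double cover Spin(3) -> SO(3) sends R and -R to the same matrix (trace 923/841 here), so the stated sign of the e2 e3 coefficient is what selects one sheet.


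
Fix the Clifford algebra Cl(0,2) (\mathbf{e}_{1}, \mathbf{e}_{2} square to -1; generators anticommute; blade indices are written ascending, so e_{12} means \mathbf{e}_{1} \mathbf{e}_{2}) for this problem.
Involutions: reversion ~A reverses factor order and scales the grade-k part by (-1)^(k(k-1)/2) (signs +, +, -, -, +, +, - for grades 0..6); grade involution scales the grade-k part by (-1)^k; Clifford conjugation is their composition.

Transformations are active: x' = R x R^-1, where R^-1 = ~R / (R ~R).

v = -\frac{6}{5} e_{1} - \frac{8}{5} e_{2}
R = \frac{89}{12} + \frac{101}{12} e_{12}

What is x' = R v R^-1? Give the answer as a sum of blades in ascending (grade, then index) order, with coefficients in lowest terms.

~R = \frac{89}{12} - \frac{101}{12} e_{12}, and R ~R = \frac{9061}{72}, so R^-1 = ~R / (\frac{9061}{72}).
R v = \frac{137}{30} e_{1} - \frac{659}{30} e_{2}
Answer: \frac{78752}{45305} e_{1} - \frac{44814}{45305} e_{2}


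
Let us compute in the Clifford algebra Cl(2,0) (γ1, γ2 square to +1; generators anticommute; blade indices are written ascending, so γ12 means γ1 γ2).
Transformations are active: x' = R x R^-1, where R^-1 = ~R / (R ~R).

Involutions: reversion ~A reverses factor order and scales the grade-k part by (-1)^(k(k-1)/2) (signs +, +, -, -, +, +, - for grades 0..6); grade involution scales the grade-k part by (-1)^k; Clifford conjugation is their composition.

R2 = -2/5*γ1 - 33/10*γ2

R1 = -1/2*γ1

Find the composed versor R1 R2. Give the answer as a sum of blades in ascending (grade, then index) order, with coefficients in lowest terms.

Distribute over the terms of R1 (each basis-blade product reordered to ascending indices, repeated generators contracted through their squares):
(-1/2*γ1) R2 = 1/5 + 33/20*γ12
Answer: 1/5 + 33/20*γ12


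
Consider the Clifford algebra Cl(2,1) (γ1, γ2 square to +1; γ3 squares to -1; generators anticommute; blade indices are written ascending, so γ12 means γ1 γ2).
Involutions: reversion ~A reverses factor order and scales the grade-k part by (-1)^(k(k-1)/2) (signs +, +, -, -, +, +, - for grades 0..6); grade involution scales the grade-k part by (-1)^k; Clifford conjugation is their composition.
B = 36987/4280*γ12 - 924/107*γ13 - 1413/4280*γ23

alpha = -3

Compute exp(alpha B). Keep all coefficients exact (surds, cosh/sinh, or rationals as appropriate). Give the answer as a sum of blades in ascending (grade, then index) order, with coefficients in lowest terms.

B^2 term by term: the squares give (36987/4280)^2*(γ12)^2 + (-924/107)^2*(γ13)^2 + (-1413/4280)^2*(γ23)^2 = 1368038169/18318400*(-1) + 853776/11449*(+1) + 1996569/18318400*(+1) = 0 (each basis 2-blade squares to minus the product of its generators' squares); cross terms between blades sharing an index anticommute and cancel. So B^2 = 0.
B^2 = 0, so the series truncates immediately: exp(alpha B) = 1 + alpha B (parabolic case).
Answer: 1 - 110961/4280*γ12 + 2772/107*γ13 + 4239/4280*γ23


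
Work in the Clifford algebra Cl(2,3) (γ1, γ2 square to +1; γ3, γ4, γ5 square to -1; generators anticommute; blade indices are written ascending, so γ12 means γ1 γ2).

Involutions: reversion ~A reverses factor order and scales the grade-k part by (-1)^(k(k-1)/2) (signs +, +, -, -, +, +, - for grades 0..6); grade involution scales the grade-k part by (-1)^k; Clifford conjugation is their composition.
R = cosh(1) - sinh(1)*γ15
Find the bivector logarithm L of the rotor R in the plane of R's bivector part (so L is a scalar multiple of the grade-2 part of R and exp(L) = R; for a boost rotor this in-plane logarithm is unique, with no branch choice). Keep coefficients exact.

The scalar part of R is cosh(1), so cosh pins the rapidity up to sign — the sign comes from the bivector part; dividing that part by sinh of the rapidity yields the plane, and the in-plane L = rapidity * plane is unique because the two sign choices cancel.
Concretely: cosh(rapidity) = cosh(1) gives rapidity = ±1, and since rapidity/sinh(rapidity) is even the sign is immaterial: L = (rapidity/sinh(rapidity)) * <R>_2 = (1/sinh(1)) * <R>_2.
Answer: -γ15


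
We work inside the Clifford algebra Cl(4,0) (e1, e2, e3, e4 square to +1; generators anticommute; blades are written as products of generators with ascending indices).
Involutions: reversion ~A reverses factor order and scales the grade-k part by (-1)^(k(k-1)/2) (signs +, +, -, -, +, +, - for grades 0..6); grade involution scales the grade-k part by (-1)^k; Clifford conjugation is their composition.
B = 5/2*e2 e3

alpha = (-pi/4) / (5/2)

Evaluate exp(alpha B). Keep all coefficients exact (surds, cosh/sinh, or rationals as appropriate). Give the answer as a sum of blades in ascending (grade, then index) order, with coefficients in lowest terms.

B^2 = (5/2)^2*(e2 e3)^2 = 25/4*(-1) = -25/4 (a basis 2-blade squares to minus the product of its generators' squares).
B^2 = -25/4 — a negative square means the series sums to a rotation: l = 5/2, alpha*l = -pi/4, so exp(alpha B) = cos(-pi/4) + (sin(-pi/4)/(5/2))*B = sqrt(2)/2 + (-sqrt(2)/5)*B.
Answer: sqrt(2)/2 - sqrt(2)/2*e2 e3


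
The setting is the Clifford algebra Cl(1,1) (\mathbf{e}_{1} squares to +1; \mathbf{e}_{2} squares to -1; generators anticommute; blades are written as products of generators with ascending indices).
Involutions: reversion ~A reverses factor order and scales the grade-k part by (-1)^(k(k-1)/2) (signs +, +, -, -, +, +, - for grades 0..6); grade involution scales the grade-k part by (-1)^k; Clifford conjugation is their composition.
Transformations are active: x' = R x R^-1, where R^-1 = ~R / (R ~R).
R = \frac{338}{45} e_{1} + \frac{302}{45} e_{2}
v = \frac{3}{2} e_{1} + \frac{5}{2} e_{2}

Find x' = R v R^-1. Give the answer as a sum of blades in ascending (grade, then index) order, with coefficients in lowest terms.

~R = \frac{338}{45} e_{1} + \frac{302}{45} e_{2}, and R ~R = \frac{512}{45}, so R^-1 = ~R / (\frac{512}{45}).
R v = -\frac{248}{45} + \frac{392}{45} e_{1} e_{2}
Answer: -\frac{6319}{720} e_{1} - \frac{6481}{720} e_{2}


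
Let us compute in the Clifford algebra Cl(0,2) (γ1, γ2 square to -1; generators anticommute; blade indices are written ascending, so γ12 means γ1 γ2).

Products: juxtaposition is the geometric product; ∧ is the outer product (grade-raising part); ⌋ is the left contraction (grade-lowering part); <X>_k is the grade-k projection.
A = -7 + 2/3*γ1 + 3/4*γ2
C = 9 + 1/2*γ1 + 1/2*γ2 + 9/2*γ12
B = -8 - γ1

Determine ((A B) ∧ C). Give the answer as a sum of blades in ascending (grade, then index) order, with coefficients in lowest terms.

step 1: 170/3 + 5/3*γ1 - 6*γ2 + 3/4*γ12
step 2: 510 + 130/3*γ1 - 77/3*γ2 + 3187/12*γ12
Answer: 510 + 130/3*γ1 - 77/3*γ2 + 3187/12*γ12


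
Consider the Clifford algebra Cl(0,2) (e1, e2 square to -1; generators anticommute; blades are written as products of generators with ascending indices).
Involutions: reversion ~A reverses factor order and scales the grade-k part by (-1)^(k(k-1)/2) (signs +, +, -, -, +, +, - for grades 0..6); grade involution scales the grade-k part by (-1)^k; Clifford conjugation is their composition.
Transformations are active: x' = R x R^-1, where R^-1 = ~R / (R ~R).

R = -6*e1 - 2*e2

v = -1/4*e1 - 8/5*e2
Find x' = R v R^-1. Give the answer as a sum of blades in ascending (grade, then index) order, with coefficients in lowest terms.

~R = -6*e1 - 2*e2, and R ~R = -40, so R^-1 = ~R / (-40).
R v = -47/10 + 91/10*e1 e2
Answer: -29/25*e1 + 113/100*e2


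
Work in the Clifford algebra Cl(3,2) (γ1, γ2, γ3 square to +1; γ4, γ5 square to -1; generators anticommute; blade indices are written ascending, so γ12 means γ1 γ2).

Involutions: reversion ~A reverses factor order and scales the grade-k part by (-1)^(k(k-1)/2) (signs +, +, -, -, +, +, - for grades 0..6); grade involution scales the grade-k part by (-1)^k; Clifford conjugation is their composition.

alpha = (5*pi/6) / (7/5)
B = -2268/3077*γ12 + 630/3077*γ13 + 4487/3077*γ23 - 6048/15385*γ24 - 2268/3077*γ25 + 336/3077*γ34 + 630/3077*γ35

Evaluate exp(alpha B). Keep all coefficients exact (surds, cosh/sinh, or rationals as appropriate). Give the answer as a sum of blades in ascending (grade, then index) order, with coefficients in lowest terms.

B^2 term by term: the squares give (-2268/3077)^2*(γ12)^2 + (630/3077)^2*(γ13)^2 + (4487/3077)^2*(γ23)^2 + (-6048/15385)^2*(γ24)^2 + (-2268/3077)^2*(γ25)^2 + (336/3077)^2*(γ34)^2 + (630/3077)^2*(γ35)^2 = 5143824/9467929*(-1) + 396900/9467929*(-1) + 20133169/9467929*(-1) + 36578304/236698225*(+1) + 5143824/9467929*(+1) + 112896/9467929*(+1) + 396900/9467929*(+1) = -49/25 (each basis 2-blade squares to minus the product of its generators' squares); cross terms between blades sharing an index anticommute and cancel; the commuting (index-disjoint) pairs give grade-4 terms 2*c*c'*(blade product), which cancel blade by blade — γ1234: -1524096/9467929 + 1524096/9467929 = 0; γ1235: -2857680/9467929 + 2857680/9467929 = 0; γ2345: 1524096/9467929 - 1524096/9467929 = 0 — confirming B is simple. So B^2 = -49/25.
B^2 = -49/25 — the series telescopes trigonometrically here: l = 7/5, alpha*l = 5*pi/6, so exp(alpha B) = cos(5*pi/6) + (sin(5*pi/6)/(7/5))*B = -sqrt(3)/2 + (5/14)*B.
Answer: -sqrt(3)/2 - 810/3077*γ12 + 225/3077*γ13 + 3205/6154*γ23 - 432/3077*γ24 - 810/3077*γ25 + 120/3077*γ34 + 225/3077*γ35


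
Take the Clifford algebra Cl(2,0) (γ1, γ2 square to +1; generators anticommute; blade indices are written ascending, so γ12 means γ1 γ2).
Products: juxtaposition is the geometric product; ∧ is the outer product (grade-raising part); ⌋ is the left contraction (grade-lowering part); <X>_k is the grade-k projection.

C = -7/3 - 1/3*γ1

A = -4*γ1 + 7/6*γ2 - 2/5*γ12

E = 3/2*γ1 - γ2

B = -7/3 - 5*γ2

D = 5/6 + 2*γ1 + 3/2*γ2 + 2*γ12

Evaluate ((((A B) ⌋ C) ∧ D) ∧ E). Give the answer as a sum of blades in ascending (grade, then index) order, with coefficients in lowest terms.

step 1: -35/6 + 34/3*γ1 - 49/18*γ2 + 314/15*γ12
step 2: 59/6 + 35/18*γ1
step 3: 295/36 + 2299/108*γ1 + 59/4*γ2 + 271/12*γ12
step 4: 295/24*γ1 - 295/36*γ2 - 9377/216*γ12
Answer: 295/24*γ1 - 295/36*γ2 - 9377/216*γ12


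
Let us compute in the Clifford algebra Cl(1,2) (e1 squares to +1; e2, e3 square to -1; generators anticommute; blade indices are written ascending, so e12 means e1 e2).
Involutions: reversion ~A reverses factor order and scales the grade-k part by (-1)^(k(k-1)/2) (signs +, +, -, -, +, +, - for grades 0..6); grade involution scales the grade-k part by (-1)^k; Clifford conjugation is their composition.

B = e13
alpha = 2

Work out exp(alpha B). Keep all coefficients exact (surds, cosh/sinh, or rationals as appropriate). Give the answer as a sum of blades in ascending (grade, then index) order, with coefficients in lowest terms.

B^2 = (1)^2*(e13)^2 = 1*(+1) = 1 (a basis 2-blade squares to minus the product of its generators' squares).
B^2 = 1 — since the square is positive, the closed form is hyperbolic: l = 1, alpha*l = 2, so exp(alpha B) = cosh(2) + (sinh(2)/1)*B = cosh(2) + (sinh(2))*B.
Answer: cosh(2) + sinh(2)*e13


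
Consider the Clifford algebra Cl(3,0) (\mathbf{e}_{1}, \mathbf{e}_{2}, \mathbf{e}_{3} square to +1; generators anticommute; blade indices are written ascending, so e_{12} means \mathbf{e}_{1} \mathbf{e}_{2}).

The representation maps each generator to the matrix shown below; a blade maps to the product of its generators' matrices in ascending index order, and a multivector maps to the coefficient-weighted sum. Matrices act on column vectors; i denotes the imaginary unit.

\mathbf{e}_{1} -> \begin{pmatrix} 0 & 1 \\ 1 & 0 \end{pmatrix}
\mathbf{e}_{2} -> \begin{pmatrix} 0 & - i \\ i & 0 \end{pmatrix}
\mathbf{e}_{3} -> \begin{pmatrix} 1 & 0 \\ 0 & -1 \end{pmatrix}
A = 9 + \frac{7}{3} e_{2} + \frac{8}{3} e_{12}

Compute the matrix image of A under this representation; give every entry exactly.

Bivector images (products of the table entries): rho(e_{12}) = rho(\mathbf{e}_{1})rho(\mathbf{e}_{2}) = \begin{pmatrix} i & 0 \\ 0 & - i \end{pmatrix}.
M = (9)*1 + (\frac{7}{3})*rho(e_{2}) + (\frac{8}{3})*rho(e_{12}), summed entrywise (1 is the identity matrix):
Answer: \begin{pmatrix} 9 + \frac{8 i}{3} & - \frac{7 i}{3} \\ \frac{7 i}{3} & 9 - \frac{8 i}{3} \end{pmatrix}


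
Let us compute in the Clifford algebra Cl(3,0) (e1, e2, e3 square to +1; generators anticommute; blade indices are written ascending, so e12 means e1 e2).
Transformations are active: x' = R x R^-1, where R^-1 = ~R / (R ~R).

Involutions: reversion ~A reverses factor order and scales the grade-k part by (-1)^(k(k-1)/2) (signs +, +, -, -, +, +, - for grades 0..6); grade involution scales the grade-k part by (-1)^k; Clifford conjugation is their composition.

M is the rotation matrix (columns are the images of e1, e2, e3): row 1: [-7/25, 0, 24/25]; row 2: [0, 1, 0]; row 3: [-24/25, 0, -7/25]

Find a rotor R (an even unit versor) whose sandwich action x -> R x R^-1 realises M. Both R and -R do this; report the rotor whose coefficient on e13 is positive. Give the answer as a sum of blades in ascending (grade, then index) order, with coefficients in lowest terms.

Method: write R = a + b12*e12 + b13*e13 + b23*e23 with a^2 + b12^2 + b13^2 + b23^2 = 1 (so R^-1 = ~R). Expanding the columns R e_j ~R gives tr M = 4a^2 - 1 and, from the antisymmetric part, M21 - M12 = -4a*b12, M13 - M31 = 4a*b13, M32 - M23 = -4a*b23.
Here tr M = 11/25, so a^2 = (1 + tr M)/4 = 9/25 and a = ±3/5. Taking a = 3/5: M21 - M12 = 0, M13 - M31 = 48/25, M32 - M23 = 0, giving b12 = 0, b13 = 4/5, b23 = 0, i.e. R = 3/5 + 4/5*e13.
Its e13 coefficient is already positive.
Answer: 3/5 + 4/5*e13. Uniqueness: Spin(3) -> SO(3) maps R and -R to the same rotation of trace 11/25; fixing the sign of the e13 coefficient removes the ambiguity.


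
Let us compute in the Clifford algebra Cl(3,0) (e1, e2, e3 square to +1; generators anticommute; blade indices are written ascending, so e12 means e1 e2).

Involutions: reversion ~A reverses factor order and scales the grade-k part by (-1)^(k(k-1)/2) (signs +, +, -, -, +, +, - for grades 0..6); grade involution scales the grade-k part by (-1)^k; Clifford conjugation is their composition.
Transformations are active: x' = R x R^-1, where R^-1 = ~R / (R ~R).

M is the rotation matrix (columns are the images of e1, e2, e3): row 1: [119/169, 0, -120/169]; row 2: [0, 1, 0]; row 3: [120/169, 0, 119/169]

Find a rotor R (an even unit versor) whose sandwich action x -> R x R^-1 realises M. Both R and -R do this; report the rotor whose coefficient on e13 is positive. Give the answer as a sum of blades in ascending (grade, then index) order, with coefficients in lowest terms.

Method: write R = a + b12*e12 + b13*e13 + b23*e23 with a^2 + b12^2 + b13^2 + b23^2 = 1 (so R^-1 = ~R). Expanding the columns R e_j ~R gives tr M = 4a^2 - 1 and, from the antisymmetric part, M21 - M12 = -4a*b12, M13 - M31 = 4a*b13, M32 - M23 = -4a*b23.
Here tr M = 407/169, so a^2 = (1 + tr M)/4 = 144/169 and a = ±12/13. Taking a = 12/13: M21 - M12 = 0, M13 - M31 = -240/169, M32 - M23 = 0, giving b12 = 0, b13 = -5/13, b23 = 0, i.e. R = 12/13 - 5/13*e13.
Its e13 coefficient is negative, so report the other preimage -R.
Answer: -12/13 + 5/13*e13. Note: both R and -R realise this M (trace 407/169); the covering map identifies them, and the e13-coefficient sign is the tie-breaker.


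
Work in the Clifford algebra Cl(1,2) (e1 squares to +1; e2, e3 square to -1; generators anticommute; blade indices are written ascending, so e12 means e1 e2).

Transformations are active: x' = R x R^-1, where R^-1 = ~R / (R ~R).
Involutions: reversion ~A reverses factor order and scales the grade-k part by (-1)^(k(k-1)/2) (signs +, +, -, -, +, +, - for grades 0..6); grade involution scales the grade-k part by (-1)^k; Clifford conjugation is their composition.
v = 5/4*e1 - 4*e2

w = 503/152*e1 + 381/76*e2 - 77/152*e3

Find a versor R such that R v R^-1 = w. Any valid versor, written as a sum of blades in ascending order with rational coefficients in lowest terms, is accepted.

Take R = v + w = 693/152*e1 + 77/76*e2 - 77/152*e3. Because q(v) = q(w) = -231/16, conjugation by R sends v exactly to w.
Answer: 693/152*e1 + 77/76*e2 - 77/152*e3


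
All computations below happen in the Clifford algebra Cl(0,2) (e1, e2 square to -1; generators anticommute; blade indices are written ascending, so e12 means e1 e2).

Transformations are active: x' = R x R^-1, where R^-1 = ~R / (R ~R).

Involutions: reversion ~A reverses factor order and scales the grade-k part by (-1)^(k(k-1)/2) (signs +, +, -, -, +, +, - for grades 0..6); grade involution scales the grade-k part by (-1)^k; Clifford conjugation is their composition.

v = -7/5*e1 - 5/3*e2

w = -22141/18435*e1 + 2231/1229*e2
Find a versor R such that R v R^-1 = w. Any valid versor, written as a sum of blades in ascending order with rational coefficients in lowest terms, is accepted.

Reasoning: v^2 = w^2 = -1066/225 since conjugation preserves the quadratic form; R = v + w = -9590/3687*e1 + 548/3687*e2 is then valid when invertible, keeping its own part and reversing (v - w)/2.
Answer: -9590/3687*e1 + 548/3687*e2


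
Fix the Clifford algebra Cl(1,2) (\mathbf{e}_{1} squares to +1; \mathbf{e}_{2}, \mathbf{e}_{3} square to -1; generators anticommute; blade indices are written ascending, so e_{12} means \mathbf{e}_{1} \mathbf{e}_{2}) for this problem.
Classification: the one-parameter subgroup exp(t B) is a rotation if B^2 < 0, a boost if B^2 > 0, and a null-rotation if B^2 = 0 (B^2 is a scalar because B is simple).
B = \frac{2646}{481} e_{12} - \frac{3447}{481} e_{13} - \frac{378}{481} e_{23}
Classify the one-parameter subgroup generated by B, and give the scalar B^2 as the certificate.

B^2 term by term: the squares give (\frac{2646}{481})^2*(e_{12})^2 + (-\frac{3447}{481})^2*(e_{13})^2 + (-\frac{378}{481})^2*(e_{23})^2 = \frac{7001316}{231361}*(+1) + \frac{11881809}{231361}*(+1) + \frac{142884}{231361}*(-1) = 81 (each basis 2-blade squares to minus the product of its generators' squares); cross terms between blades sharing an index anticommute and cancel. So B^2 = 81.
Answer: boost, certificate B^2 = 81. Note: conjugating B changes its blade decomposition but never the scalar B^2 = 81, whose sign settles the classification.


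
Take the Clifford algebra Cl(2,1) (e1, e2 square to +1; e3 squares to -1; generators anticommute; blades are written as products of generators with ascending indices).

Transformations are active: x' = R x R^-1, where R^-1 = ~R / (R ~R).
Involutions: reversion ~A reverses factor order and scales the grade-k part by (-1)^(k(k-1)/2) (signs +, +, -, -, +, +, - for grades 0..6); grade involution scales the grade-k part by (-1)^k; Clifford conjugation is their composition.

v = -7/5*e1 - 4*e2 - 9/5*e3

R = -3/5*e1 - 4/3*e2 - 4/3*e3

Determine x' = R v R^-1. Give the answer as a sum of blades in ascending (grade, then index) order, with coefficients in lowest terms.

~R = -3/5*e1 - 4/3*e2 - 4/3*e3, and R ~R = 9/25, so R^-1 = ~R / (9/25).
R v = 283/75 + 8/15*e1 e2 - 59/75*e1 e3 - 44/15*e2 e3
Answer: -503/45*e1 - 1940/81*e2 - 10591/405*e3


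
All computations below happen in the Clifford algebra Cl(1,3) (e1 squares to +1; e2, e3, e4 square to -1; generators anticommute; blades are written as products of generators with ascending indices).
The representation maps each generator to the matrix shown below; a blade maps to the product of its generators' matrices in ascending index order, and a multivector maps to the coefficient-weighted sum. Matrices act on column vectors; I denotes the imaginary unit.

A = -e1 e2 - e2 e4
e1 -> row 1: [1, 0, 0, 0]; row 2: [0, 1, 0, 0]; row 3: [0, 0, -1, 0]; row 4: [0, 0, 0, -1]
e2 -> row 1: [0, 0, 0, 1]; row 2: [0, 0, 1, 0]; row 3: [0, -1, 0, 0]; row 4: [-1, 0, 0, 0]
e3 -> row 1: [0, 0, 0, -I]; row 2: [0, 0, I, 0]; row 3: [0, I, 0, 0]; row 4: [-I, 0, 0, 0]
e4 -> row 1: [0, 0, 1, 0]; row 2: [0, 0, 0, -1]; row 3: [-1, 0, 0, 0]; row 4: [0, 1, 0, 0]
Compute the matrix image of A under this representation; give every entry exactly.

Bivector images (products of the table entries): rho(e1 e2) = rho(e1)rho(e2) = row 1: [0, 0, 0, 1]; row 2: [0, 0, 1, 0]; row 3: [0, 1, 0, 0]; row 4: [1, 0, 0, 0]; rho(e2 e4) = rho(e2)rho(e4) = row 1: [0, 1, 0, 0]; row 2: [-1, 0, 0, 0]; row 3: [0, 0, 0, 1]; row 4: [0, 0, -1, 0].
M = (-1)*rho(e1 e2) + (-1)*rho(e2 e4), summed entrywise:
Answer: row 1: [0, -1, 0, -1]; row 2: [1, 0, -1, 0]; row 3: [0, -1, 0, -1]; row 4: [-1, 0, 1, 0]


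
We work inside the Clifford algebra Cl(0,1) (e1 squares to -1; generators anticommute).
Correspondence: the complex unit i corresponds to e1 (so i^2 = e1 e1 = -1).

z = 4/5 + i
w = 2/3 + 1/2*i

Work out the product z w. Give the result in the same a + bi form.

In blades: z = 4/5 + e1, w = 2/3 + 1/2*e1.
Distribute z over w term by term (generator squares from the signature, products reordered to ascending indices): (4/5)*w = 8/15 + 2/5*e1; (e1)*w = -1/2 + 2/3*e1.
Sum: 1/30 + 16/15*e1; translating back through the correspondence:
Answer: 1/30 + 16/15*i


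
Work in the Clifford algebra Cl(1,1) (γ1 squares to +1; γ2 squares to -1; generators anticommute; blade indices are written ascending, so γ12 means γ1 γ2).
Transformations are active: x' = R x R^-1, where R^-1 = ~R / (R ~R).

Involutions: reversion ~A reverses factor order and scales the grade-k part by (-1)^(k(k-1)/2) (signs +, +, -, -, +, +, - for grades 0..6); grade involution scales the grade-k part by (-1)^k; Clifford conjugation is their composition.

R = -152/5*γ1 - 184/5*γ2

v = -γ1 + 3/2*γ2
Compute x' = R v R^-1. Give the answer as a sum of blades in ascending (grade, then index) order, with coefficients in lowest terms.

~R = -152/5*γ1 - 184/5*γ2, and R ~R = -10752/25, so R^-1 = ~R / (-10752/25).
R v = 428/5 - 412/5*γ12
Answer: 2201/168*γ1 + 2209/168*γ2


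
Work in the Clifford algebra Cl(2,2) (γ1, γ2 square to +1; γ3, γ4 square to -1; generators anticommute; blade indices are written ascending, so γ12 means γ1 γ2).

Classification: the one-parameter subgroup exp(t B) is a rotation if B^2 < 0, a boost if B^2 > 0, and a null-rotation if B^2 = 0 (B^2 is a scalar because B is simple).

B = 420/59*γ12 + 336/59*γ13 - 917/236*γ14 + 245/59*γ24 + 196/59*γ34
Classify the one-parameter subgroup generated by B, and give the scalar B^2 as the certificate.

B^2 term by term: the squares give (420/59)^2*(γ12)^2 + (336/59)^2*(γ13)^2 + (-917/236)^2*(γ14)^2 + (245/59)^2*(γ24)^2 + (196/59)^2*(γ34)^2 = 176400/3481*(-1) + 112896/3481*(+1) + 840889/55696*(+1) + 60025/3481*(+1) + 38416/3481*(-1) = 49/16 (each basis 2-blade squares to minus the product of its generators' squares); cross terms between blades sharing an index anticommute and cancel; the commuting (index-disjoint) pairs give grade-4 terms 2*c*c'*(blade product), which cancel blade by blade — γ1234: 164640/3481 - 164640/3481 = 0 — confirming B is simple. So B^2 = 49/16.
Answer: boost, certificate B^2 = 49/16. Why this suffices: the scalar 49/16 survives any versor conjugation, so its sign alone determines the class however B is presented.


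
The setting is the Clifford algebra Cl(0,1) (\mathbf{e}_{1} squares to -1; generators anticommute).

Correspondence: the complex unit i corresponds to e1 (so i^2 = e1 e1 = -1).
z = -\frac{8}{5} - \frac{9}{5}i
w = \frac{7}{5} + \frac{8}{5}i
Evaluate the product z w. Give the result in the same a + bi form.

In blades: z = -\frac{8}{5} - \frac{9}{5} e_{1}, w = \frac{7}{5} + \frac{8}{5} e_{1}.
Distribute z over w term by term (generator squares from the signature, products reordered to ascending indices): (-\frac{8}{5})*w = -\frac{56}{25} - \frac{64}{25} e_{1}; (-\frac{9}{5} e_{1})*w = \frac{72}{25} - \frac{63}{25} e_{1}.
Sum: \frac{16}{25} - \frac{127}{25} e_{1}; translating back through the correspondence:
Answer: \frac{16}{25} - \frac{127}{25}i


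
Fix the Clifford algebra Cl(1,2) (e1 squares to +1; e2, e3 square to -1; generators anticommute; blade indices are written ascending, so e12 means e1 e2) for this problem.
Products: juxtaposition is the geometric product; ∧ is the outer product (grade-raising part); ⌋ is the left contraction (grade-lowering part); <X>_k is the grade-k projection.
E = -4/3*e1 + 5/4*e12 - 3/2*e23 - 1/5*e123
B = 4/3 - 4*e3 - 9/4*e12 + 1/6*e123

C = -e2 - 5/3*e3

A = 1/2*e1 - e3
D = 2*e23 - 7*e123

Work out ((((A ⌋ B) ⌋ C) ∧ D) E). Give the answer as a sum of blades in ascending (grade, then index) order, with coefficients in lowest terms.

step 1: -4 - 9/8*e2 + 1/6*e12 + 1/12*e23
step 2: -9/8 + 4*e2 + 20/3*e3
step 3: -9/4*e23 + 63/8*e123
step 4: -9/5 + 909/80*e1 + 315/32*e3 - 45/16*e13 - 21/2*e23 + 3*e123
Answer: -9/5 + 909/80*e1 + 315/32*e3 - 45/16*e13 - 21/2*e23 + 3*e123


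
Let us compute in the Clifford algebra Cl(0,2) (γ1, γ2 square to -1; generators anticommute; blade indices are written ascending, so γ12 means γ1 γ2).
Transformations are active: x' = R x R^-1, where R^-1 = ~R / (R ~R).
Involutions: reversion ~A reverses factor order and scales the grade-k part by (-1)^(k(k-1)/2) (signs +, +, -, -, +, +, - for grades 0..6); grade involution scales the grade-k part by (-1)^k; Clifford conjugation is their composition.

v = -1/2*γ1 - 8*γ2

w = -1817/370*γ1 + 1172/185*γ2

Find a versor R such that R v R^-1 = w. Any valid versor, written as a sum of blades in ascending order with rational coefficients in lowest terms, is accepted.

A norm check does it: q(v) = q(w) = -257/4, hence R = v + w = -1001/185*γ1 - 308/185*γ2 realises the map — parallel part kept, (v - w)/2 negated, v carried to w.
Answer: -1001/185*γ1 - 308/185*γ2


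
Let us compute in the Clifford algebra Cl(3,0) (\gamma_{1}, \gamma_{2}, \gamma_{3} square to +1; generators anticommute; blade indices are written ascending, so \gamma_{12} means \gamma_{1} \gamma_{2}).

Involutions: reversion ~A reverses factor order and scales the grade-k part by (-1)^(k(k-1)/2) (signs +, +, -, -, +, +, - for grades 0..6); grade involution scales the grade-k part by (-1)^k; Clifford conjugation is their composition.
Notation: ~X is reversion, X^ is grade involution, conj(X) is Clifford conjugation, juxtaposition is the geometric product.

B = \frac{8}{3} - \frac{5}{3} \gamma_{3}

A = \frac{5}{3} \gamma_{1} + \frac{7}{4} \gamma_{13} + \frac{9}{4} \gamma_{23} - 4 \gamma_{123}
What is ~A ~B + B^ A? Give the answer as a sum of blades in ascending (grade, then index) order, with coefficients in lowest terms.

first term: \frac{265}{36} \gamma_{1} + \frac{15}{4} \gamma_{2} - \frac{20}{3} \gamma_{12} - \frac{67}{9} \gamma_{13} - 6 \gamma_{23} + \frac{32}{3} \gamma_{123}
second term: \frac{55}{36} \gamma_{1} - \frac{15}{4} \gamma_{2} - \frac{20}{3} \gamma_{12} + \frac{17}{9} \gamma_{13} + 6 \gamma_{23} - \frac{32}{3} \gamma_{123}
Answer: \frac{80}{9} \gamma_{1} - \frac{40}{3} \gamma_{12} - \frac{50}{9} \gamma_{13}


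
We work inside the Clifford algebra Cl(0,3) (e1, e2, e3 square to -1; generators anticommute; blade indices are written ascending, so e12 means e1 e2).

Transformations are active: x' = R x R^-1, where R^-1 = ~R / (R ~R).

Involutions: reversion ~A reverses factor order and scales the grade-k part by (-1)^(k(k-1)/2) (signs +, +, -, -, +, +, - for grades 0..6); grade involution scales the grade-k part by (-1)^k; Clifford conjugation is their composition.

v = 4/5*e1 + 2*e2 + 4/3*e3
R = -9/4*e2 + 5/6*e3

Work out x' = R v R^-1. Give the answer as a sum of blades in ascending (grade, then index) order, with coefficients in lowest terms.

~R = -9/4*e2 + 5/6*e3, and R ~R = -829/144, so R^-1 = ~R / (-829/144).
R v = 61/18 + 9/5*e12 - 2/3*e13 - 14/3*e23
Answer: -4/5*e1 + 538/829*e2 - 5756/2487*e3


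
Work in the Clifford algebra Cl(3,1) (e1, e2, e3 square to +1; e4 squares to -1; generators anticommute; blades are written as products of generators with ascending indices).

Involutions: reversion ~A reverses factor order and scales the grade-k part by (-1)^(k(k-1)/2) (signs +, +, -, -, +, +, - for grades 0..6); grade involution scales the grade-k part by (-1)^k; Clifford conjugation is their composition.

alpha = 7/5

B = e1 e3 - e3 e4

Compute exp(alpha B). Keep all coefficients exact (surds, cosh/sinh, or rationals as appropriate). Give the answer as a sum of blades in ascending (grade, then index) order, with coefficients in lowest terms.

B^2 term by term: the squares give (1)^2*(e1 e3)^2 + (-1)^2*(e3 e4)^2 = 1*(-1) + 1*(+1) = 0 (each basis 2-blade squares to minus the product of its generators' squares); cross terms between blades sharing an index anticommute and cancel. So B^2 = 0.
B^2 = 0, so the series closes: exp(alpha B) = 1 + alpha B (parabolic case).
Answer: 1 + 7/5*e1 e3 - 7/5*e3 e4


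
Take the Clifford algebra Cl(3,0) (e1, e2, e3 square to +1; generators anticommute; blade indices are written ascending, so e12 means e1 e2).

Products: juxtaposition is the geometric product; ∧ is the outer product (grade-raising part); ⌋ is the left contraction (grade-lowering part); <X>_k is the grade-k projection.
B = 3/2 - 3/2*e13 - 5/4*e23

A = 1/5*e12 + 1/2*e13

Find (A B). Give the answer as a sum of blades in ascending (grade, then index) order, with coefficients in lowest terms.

step 1: 3/4 + 37/40*e12 + 1/2*e13 + 3/10*e23
Answer: 3/4 + 37/40*e12 + 1/2*e13 + 3/10*e23


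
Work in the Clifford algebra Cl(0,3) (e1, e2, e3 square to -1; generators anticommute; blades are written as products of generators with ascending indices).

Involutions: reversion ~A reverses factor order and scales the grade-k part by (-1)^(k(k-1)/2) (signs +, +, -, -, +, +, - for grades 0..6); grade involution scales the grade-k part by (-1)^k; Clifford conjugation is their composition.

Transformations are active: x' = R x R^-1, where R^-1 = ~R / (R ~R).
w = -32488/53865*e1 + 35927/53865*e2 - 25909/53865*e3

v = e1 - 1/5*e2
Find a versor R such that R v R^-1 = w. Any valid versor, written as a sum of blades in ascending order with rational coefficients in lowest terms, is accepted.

Key observation: q(v) = q(w) = -26/25 (sandwiches preserve the norm), so R = v + w = 21377/53865*e1 + 25154/53865*e2 - 25909/53865*e3 works whenever it is invertible — the component of v along it is kept and (v - w)/2 reverses, sending v to w.
Answer: 21377/53865*e1 + 25154/53865*e2 - 25909/53865*e3


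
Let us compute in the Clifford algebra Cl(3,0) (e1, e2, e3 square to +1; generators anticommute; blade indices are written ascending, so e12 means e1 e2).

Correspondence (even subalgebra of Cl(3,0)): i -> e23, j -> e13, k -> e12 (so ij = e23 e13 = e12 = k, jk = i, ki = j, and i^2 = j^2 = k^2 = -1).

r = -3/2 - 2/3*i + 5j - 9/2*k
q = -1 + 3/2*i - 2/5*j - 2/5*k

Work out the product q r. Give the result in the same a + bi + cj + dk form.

In blades: q = -1 - 2/5*e12 - 2/5*e13 + 3/2*e23, r = -3/2 - 9/2*e12 + 5*e13 - 2/3*e23.
Distribute q over r term by term (generator squares from the signature, products reordered to ascending indices): (-1)*r = 3/2 + 9/2*e12 - 5*e13 + 2/3*e23; (-2/5*e12)*r = -9/5 + 3/5*e12 + 4/15*e13 + 2*e23; (-2/5*e13)*r = 2 - 4/15*e12 + 3/5*e13 + 9/5*e23; (3/2*e23)*r = 1 + 15/2*e12 + 27/4*e13 - 9/4*e23.
Sum: 27/10 + 37/3*e12 + 157/60*e13 + 133/60*e23; translating back through the correspondence:
Answer: 27/10 + 133/60*i + 157/60*j + 37/3*k


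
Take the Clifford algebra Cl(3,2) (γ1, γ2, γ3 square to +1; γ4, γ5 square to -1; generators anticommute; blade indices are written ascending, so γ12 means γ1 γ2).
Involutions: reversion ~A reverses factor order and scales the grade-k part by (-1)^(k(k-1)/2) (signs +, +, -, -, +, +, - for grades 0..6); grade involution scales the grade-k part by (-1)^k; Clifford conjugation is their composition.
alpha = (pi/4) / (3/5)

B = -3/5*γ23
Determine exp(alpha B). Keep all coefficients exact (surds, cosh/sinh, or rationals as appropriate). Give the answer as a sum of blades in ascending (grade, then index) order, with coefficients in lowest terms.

B^2 = (-3/5)^2*(γ23)^2 = 9/25*(-1) = -9/25 (a basis 2-blade squares to minus the product of its generators' squares).
B^2 = -9/25 — a negative square means the series sums to a rotation: l = 3/5, alpha*l = pi/4, so exp(alpha B) = cos(pi/4) + (sin(pi/4)/(3/5))*B = sqrt(2)/2 + (5*sqrt(2)/6)*B.
Answer: sqrt(2)/2 - sqrt(2)/2*γ23


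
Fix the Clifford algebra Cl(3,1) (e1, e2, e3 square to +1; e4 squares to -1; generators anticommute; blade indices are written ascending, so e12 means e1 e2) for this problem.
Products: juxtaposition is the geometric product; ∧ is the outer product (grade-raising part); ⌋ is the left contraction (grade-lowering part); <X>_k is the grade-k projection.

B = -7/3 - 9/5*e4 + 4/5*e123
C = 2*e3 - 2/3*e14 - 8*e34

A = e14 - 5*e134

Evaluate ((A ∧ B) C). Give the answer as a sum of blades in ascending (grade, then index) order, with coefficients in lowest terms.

step 1: -7/3*e14 + 35/3*e134
step 2: 14/9 - 280/3*e1 + 70/9*e3 + 56/3*e13 - 70/3*e14 + 14/3*e134
Answer: 14/9 - 280/3*e1 + 70/9*e3 + 56/3*e13 - 70/3*e14 + 14/3*e134


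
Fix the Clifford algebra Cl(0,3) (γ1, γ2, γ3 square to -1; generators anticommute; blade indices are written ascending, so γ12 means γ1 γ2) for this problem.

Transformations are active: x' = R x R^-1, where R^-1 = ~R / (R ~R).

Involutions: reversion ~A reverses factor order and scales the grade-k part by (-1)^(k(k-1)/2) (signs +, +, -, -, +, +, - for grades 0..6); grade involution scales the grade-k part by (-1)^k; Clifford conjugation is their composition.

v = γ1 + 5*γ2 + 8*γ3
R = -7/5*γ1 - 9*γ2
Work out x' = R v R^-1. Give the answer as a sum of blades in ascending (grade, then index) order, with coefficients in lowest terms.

~R = -7/5*γ1 - 9*γ2, and R ~R = -2074/25, so R^-1 = ~R / (-2074/25).
R v = 232/5 + 2*γ12 - 56/5*γ13 - 72*γ23
Answer: 587/1037*γ1 + 5255/1037*γ2 - 8*γ3


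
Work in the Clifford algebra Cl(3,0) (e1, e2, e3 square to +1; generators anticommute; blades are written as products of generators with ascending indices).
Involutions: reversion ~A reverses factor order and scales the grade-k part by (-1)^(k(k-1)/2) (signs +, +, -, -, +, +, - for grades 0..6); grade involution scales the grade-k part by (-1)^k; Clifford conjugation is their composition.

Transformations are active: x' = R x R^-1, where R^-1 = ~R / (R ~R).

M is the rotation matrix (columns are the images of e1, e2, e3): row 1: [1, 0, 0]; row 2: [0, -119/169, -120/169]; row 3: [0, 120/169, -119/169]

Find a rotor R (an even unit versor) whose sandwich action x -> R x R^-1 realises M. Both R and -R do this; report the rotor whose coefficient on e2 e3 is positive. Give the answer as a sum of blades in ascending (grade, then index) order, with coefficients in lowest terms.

Method: write R = a + b12*e1 e2 + b13*e1 e3 + b23*e2 e3 with a^2 + b12^2 + b13^2 + b23^2 = 1 (so R^-1 = ~R). Expanding the columns R e_j ~R gives tr M = 4a^2 - 1 and, from the antisymmetric part, M21 - M12 = -4a*b12, M13 - M31 = 4a*b13, M32 - M23 = -4a*b23.
Here tr M = -69/169, so a^2 = (1 + tr M)/4 = 25/169 and a = ±5/13. Taking a = 5/13: M21 - M12 = 0, M13 - M31 = 0, M32 - M23 = 240/169, giving b12 = 0, b13 = 0, b23 = -12/13, i.e. R = 5/13 - 12/13*e2 e3.
Its e2 e3 coefficient is negative, so report the other preimage -R.
Answer: -5/13 + 12/13*e2 e3. Recall the cover is two-to-one: with M of trace -69/169, both preimages act alike, and the stated e2 e3 sign chooses the sheet.


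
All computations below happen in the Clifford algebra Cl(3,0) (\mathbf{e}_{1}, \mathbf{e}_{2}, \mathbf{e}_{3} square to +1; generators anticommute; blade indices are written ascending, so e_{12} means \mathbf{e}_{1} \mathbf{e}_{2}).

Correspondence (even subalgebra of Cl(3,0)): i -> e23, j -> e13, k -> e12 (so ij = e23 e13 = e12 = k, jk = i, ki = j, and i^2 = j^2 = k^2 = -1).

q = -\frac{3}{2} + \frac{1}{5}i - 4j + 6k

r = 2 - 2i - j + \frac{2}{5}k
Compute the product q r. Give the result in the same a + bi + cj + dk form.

In blades: q = -\frac{3}{2} + 6 e_{12} - 4 e_{13} + \frac{1}{5} e_{23}, r = 2 + \frac{2}{5} e_{12} - e_{13} - 2 e_{23}.
Distribute q over r term by term (generator squares from the signature, products reordered to ascending indices): (-\frac{3}{2})*r = -3 - \frac{3}{5} e_{12} + \frac{3}{2} e_{13} + 3 e_{23}; (6 e_{12})*r = -\frac{12}{5} + 12 e_{12} - 12 e_{13} + 6 e_{23}; (-4 e_{13})*r = -4 - 8 e_{12} - 8 e_{13} - \frac{8}{5} e_{23}; (\frac{1}{5} e_{23})*r = \frac{2}{5} - \frac{1}{5} e_{12} - \frac{2}{25} e_{13} + \frac{2}{5} e_{23}.
Sum: -9 + \frac{16}{5} e_{12} - \frac{929}{50} e_{13} + \frac{39}{5} e_{23}; translating back through the correspondence:
Answer: -9 + \frac{39}{5}i - \frac{929}{50}j + \frac{16}{5}k
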